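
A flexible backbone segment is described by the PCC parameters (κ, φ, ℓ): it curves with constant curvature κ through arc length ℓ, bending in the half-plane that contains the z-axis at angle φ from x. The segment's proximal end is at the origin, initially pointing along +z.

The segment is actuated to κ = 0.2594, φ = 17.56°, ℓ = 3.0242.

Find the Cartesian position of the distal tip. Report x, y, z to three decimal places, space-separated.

1.074 0.340 2.723

θ = κ·ℓ = 0.2594 × 3.0242 = 0.78448 rad
ρ = (1 − cos θ)/κ = (1 − 0.70776)/0.2594 = 1.12661
z = sin θ / κ = 0.70646/0.2594 = 2.72342
x = ρ cos φ = 1.12661 × cos(17.56°) = 1.07411
y = ρ sin φ = 1.12661 × sin(17.56°) = 0.33990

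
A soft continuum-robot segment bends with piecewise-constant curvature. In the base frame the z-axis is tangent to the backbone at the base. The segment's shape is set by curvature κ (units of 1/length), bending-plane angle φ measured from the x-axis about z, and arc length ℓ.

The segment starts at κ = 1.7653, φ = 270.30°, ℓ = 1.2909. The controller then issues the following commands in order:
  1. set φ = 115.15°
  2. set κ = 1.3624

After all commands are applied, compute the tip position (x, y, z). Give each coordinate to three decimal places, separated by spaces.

initial: κ=1.7653, φ=270.30°, ℓ=1.2909
cmd 1: set φ=115.15° → (κ,φ,ℓ)=(1.7653,115.15°,1.2909) → tip=(-0.3973,0.8462,0.4303)
cmd 2: set κ=1.3624 → (κ,φ,ℓ)=(1.3624,115.15°,1.2909) → tip=(-0.3702,0.7885,0.7211)

-0.370 0.789 0.721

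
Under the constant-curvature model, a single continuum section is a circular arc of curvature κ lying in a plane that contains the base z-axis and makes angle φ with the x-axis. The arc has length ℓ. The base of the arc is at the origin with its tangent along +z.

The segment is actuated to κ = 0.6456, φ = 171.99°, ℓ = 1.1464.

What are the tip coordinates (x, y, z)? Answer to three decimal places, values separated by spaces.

θ = κ·ℓ = 0.6456 × 1.1464 = 0.74012 rad
ρ = (1 − cos θ)/κ = (1 − 0.73839)/0.6456 = 0.40522
z = sin θ / κ = 0.67437/0.6456 = 1.04457
x = ρ cos φ = 0.40522 × cos(171.99°) = -0.40127
y = ρ sin φ = 0.40522 × sin(171.99°) = 0.05647

-0.401 0.056 1.045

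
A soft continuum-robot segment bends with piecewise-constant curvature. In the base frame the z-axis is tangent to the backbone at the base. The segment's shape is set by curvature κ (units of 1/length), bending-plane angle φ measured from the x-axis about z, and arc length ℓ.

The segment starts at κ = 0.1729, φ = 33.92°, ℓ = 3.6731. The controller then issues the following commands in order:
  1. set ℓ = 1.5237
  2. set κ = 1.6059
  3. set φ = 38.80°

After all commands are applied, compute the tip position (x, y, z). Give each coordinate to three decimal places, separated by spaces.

0.858 0.690 0.399

initial: κ=0.1729, φ=33.92°, ℓ=3.6731
cmd 1: set ℓ=1.5237 → (κ,φ,ℓ)=(0.1729,33.92°,1.5237) → tip=(0.1656,0.1114,1.5061)
cmd 2: set κ=1.6059 → (κ,φ,ℓ)=(1.6059,33.92°,1.5237) → tip=(0.9137,0.6145,0.3986)
cmd 3: set φ=38.80° → (κ,φ,ℓ)=(1.6059,38.80°,1.5237) → tip=(0.8581,0.6900,0.3986)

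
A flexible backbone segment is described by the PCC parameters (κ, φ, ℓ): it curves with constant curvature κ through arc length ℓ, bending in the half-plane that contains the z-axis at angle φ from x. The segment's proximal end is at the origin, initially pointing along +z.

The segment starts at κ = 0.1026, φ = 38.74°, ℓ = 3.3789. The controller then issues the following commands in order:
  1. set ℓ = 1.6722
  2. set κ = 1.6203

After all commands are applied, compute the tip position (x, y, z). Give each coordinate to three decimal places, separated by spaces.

initial: κ=0.1026, φ=38.74°, ℓ=3.3789
cmd 1: set ℓ=1.6722 → (κ,φ,ℓ)=(0.1026,38.74°,1.6722) → tip=(0.1116,0.0895,1.6640)
cmd 2: set κ=1.6203 → (κ,φ,ℓ)=(1.6203,38.74°,1.6722) → tip=(0.9185,0.7369,0.2585)

0.919 0.737 0.258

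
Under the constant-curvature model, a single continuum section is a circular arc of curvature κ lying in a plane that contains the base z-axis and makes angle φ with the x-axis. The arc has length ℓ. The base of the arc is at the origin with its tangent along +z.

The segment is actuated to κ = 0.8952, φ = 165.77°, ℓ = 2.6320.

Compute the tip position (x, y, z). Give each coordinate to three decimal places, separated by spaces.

-1.848 0.469 0.790

θ = κ·ℓ = 0.8952 × 2.6320 = 2.35617 rad
ρ = (1 − cos θ)/κ = (1 − -0.70709)/0.8952 = 1.90693
z = sin θ / κ = 0.70713/0.8952 = 0.78991
x = ρ cos φ = 1.90693 × cos(165.77°) = -1.84842
y = ρ sin φ = 1.90693 × sin(165.77°) = 0.46875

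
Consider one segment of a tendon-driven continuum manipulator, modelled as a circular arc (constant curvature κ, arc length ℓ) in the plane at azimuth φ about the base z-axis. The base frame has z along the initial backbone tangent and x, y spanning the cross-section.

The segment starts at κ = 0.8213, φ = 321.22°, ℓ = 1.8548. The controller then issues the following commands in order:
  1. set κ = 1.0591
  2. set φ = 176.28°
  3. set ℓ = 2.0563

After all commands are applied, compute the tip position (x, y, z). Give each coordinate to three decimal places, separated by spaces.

-1.480 0.096 0.776

initial: κ=0.8213, φ=321.22°, ℓ=1.8548
cmd 1: set κ=1.0591 → (κ,φ,ℓ)=(1.0591,321.22°,1.8548) → tip=(1.0184,-0.8182,0.8720)
cmd 2: set φ=176.28° → (κ,φ,ℓ)=(1.0591,176.28°,1.8548) → tip=(-1.3036,0.0848,0.8720)
cmd 3: set ℓ=2.0563 → (κ,φ,ℓ)=(1.0591,176.28°,2.0563) → tip=(-1.4797,0.0962,0.7755)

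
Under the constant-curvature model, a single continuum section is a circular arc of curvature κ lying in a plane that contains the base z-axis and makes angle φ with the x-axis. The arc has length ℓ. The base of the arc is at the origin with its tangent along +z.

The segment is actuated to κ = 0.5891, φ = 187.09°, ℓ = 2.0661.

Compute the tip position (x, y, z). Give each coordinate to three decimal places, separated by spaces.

θ = κ·ℓ = 0.5891 × 2.0661 = 1.21714 rad
ρ = (1 − cos θ)/κ = (1 − 0.34633)/0.5891 = 1.10961
z = sin θ / κ = 0.93811/0.5891 = 1.59245
x = ρ cos φ = 1.10961 × cos(187.09°) = -1.10112
y = ρ sin φ = 1.10961 × sin(187.09°) = -0.13696

-1.101 -0.137 1.592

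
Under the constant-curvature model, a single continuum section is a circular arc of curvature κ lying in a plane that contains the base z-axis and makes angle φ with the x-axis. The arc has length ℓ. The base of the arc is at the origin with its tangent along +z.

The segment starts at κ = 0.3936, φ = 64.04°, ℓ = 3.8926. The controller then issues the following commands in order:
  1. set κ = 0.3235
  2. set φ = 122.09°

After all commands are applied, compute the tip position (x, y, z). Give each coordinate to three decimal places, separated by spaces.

initial: κ=0.3936, φ=64.04°, ℓ=3.8926
cmd 1: set κ=0.3235 → (κ,φ,ℓ)=(0.3235,64.04°,3.8926) → tip=(0.9384,1.9274,2.9424)
cmd 2: set φ=122.09° → (κ,φ,ℓ)=(0.3235,122.09°,3.8926) → tip=(-1.1388,1.8161,2.9424)

-1.139 1.816 2.942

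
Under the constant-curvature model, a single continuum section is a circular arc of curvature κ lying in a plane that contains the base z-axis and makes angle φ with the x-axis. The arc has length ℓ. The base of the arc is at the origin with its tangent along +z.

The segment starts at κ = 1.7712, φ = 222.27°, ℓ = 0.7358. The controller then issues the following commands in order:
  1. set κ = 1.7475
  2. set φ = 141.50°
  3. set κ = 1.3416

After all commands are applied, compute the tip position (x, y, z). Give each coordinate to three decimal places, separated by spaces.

-0.262 0.208 0.622

initial: κ=1.7712, φ=222.27°, ℓ=0.7358
cmd 1: set κ=1.7475 → (κ,φ,ℓ)=(1.7475,222.27°,0.7358) → tip=(-0.3044,-0.2767,0.5492)
cmd 2: set φ=141.50° → (κ,φ,ℓ)=(1.7475,141.50°,0.7358) → tip=(-0.3219,0.2561,0.5492)
cmd 3: set κ=1.3416 → (κ,φ,ℓ)=(1.3416,141.50°,0.7358) → tip=(-0.2619,0.2083,0.6220)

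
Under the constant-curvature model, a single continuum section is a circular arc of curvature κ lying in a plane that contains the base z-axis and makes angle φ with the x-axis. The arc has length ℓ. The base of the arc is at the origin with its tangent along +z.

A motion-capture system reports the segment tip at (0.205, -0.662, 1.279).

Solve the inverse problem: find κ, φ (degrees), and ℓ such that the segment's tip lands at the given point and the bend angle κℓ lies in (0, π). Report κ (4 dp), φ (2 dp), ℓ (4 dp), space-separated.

ρ = √(x²+y²) = √(0.205² + -0.662²) = 0.69301
φ = atan2(y, x) mod 360° = atan2(-0.662, 0.205) = 287.2061°
|p|² = ρ² + z² = 0.69301² + 1.279² = 2.11611
κ = 2ρ / |p|² = 2×0.69301 / 2.11611 = 0.65499
θ = 2·atan2(ρ, z) = 2·atan2(0.69301, 1.279) = 0.99311 rad
ℓ = θ/κ = 0.99311/0.65499 = 1.51623

0.6550 287.21 1.5162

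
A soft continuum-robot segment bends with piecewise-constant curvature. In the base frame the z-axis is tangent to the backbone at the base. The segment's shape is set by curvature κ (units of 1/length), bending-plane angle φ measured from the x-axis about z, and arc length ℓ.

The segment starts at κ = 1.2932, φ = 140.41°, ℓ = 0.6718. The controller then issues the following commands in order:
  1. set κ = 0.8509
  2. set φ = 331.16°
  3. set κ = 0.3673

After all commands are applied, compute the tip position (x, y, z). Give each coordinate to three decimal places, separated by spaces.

0.072 -0.040 0.665

initial: κ=1.2932, φ=140.41°, ℓ=0.6718
cmd 1: set κ=0.8509 → (κ,φ,ℓ)=(0.8509,140.41°,0.6718) → tip=(-0.1440,0.1191,0.6358)
cmd 2: set φ=331.16° → (κ,φ,ℓ)=(0.8509,331.16°,0.6718) → tip=(0.1637,-0.0901,0.6358)
cmd 3: set κ=0.3673 → (κ,φ,ℓ)=(0.3673,331.16°,0.6718) → tip=(0.0722,-0.0398,0.6650)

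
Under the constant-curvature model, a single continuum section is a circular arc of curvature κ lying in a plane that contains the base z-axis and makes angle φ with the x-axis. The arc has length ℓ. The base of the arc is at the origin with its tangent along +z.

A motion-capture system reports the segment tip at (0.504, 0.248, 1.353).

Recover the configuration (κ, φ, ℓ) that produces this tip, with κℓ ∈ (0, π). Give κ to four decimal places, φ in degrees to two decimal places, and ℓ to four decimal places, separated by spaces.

ρ = √(x²+y²) = √(0.504² + 0.248²) = 0.56171
φ = atan2(y, x) mod 360° = atan2(0.248, 0.504) = 26.2001°
|p|² = ρ² + z² = 0.56171² + 1.353² = 2.14613
κ = 2ρ / |p|² = 2×0.56171 / 2.14613 = 0.52346
θ = 2·atan2(ρ, z) = 2·atan2(0.56171, 1.353) = 0.78701 rad
ℓ = θ/κ = 0.78701/0.52346 = 1.50347

0.5235 26.20 1.5035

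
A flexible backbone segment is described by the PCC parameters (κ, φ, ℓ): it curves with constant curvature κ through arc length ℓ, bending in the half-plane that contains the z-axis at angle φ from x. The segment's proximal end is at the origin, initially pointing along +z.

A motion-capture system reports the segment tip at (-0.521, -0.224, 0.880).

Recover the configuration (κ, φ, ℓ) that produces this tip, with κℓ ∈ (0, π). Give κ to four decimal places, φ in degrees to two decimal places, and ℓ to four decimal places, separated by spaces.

ρ = √(x²+y²) = √(-0.521² + -0.224²) = 0.56711
φ = atan2(y, x) mod 360° = atan2(-0.224, -0.521) = 203.2649°
|p|² = ρ² + z² = 0.56711² + 0.880² = 1.09602
κ = 2ρ / |p|² = 2×0.56711 / 1.09602 = 1.03486
θ = 2·atan2(ρ, z) = 2·atan2(0.56711, 0.880) = 1.14492 rad
ℓ = θ/κ = 1.14492/1.03486 = 1.10635

1.0349 203.26 1.1064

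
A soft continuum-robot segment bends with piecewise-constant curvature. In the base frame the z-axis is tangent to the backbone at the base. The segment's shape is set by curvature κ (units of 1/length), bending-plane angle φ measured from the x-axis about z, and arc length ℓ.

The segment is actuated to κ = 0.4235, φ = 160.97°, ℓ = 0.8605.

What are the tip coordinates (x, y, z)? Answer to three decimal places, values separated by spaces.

θ = κ·ℓ = 0.4235 × 0.8605 = 0.36442 rad
ρ = (1 − cos θ)/κ = (1 − 0.93433)/0.4235 = 0.15506
z = sin θ / κ = 0.35641/0.4235 = 0.84158
x = ρ cos φ = 0.15506 × cos(160.97°) = -0.14659
y = ρ sin φ = 0.15506 × sin(160.97°) = 0.05056

-0.147 0.051 0.842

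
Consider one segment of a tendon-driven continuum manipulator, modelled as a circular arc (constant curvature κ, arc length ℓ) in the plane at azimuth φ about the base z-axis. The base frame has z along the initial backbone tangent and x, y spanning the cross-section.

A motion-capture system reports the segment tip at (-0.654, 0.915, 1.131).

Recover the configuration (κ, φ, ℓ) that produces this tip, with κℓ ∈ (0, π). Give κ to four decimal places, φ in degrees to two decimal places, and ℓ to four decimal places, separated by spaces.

ρ = √(x²+y²) = √(-0.654² + 0.915²) = 1.12470
φ = atan2(y, x) mod 360° = atan2(0.915, -0.654) = 125.5554°
|p|² = ρ² + z² = 1.12470² + 1.131² = 2.54410
κ = 2ρ / |p|² = 2×1.12470 / 2.54410 = 0.88416
θ = 2·atan2(ρ, z) = 2·atan2(1.12470, 1.131) = 1.56521 rad
ℓ = θ/κ = 1.56521/0.88416 = 1.77028

0.8842 125.56 1.7703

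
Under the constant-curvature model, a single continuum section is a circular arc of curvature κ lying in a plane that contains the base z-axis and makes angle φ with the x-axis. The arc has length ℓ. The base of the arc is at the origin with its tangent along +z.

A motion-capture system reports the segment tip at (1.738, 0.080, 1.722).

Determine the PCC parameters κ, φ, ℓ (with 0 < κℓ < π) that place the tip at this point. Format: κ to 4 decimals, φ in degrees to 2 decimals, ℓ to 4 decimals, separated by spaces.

ρ = √(x²+y²) = √(1.738² + 0.080²) = 1.73984
φ = atan2(y, x) mod 360° = atan2(0.080, 1.738) = 2.6355°
|p|² = ρ² + z² = 1.73984² + 1.722² = 5.99233
κ = 2ρ / |p|² = 2×1.73984 / 5.99233 = 0.58069
θ = 2·atan2(ρ, z) = 2·atan2(1.73984, 1.722) = 1.58110 rad
ℓ = θ/κ = 1.58110/0.58069 = 2.72280

0.5807 2.64 2.7228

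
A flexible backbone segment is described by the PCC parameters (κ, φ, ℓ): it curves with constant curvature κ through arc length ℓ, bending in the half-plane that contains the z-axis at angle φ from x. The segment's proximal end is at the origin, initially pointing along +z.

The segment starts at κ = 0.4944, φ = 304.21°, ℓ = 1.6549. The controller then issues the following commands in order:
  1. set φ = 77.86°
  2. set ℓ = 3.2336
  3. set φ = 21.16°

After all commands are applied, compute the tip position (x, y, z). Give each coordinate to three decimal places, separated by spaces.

initial: κ=0.4944, φ=304.21°, ℓ=1.6549
cmd 1: set φ=77.86° → (κ,φ,ℓ)=(0.4944,77.86°,1.6549) → tip=(0.1346,0.6258,1.4763)
cmd 2: set ℓ=3.2336 → (κ,φ,ℓ)=(0.4944,77.86°,3.2336) → tip=(0.4372,2.0326,2.0219)
cmd 3: set φ=21.16° → (κ,φ,ℓ)=(0.4944,21.16°,3.2336) → tip=(1.9389,0.7505,2.0219)

1.939 0.750 2.022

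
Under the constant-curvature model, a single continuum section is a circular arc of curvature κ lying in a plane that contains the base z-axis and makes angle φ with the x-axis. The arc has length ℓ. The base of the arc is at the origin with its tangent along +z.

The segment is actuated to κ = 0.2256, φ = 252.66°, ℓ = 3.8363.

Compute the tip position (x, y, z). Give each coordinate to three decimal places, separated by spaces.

-0.465 -1.488 3.375

θ = κ·ℓ = 0.2256 × 3.8363 = 0.86547 rad
ρ = (1 − cos θ)/κ = (1 − 0.64828)/0.2256 = 1.55903
z = sin θ / κ = 0.76140/0.2256 = 3.37500
x = ρ cos φ = 1.55903 × cos(252.66°) = -0.46466
y = ρ sin φ = 1.55903 × sin(252.66°) = -1.48818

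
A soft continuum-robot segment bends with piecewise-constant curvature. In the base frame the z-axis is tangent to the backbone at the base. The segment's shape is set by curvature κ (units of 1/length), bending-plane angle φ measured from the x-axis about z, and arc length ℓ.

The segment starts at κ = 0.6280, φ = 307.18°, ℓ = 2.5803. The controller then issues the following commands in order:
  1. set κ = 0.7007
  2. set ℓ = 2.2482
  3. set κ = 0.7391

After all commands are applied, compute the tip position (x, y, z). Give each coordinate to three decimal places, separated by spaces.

initial: κ=0.6280, φ=307.18°, ℓ=2.5803
cmd 1: set κ=0.7007 → (κ,φ,ℓ)=(0.7007,307.18°,2.5803) → tip=(1.0651,-1.4043,1.3872)
cmd 2: set ℓ=2.2482 → (κ,φ,ℓ)=(0.7007,307.18°,2.2482) → tip=(0.8663,-1.1422,1.4271)
cmd 3: set κ=0.7391 → (κ,φ,ℓ)=(0.7391,307.18°,2.2482) → tip=(0.8918,-1.1758,1.3474)

0.892 -1.176 1.347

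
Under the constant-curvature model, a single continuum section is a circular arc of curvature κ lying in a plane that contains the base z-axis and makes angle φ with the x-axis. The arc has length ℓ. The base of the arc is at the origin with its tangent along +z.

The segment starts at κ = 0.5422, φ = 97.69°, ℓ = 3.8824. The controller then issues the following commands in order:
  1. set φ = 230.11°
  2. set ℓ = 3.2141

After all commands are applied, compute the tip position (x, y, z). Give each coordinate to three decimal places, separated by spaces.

initial: κ=0.5422, φ=97.69°, ℓ=3.8824
cmd 1: set φ=230.11° → (κ,φ,ℓ)=(0.5422,230.11°,3.8824) → tip=(-1.7851,-2.1357,1.5873)
cmd 2: set ℓ=3.2141 → (κ,φ,ℓ)=(0.5422,230.11°,3.2141) → tip=(-1.3851,-1.6572,1.8172)

-1.385 -1.657 1.817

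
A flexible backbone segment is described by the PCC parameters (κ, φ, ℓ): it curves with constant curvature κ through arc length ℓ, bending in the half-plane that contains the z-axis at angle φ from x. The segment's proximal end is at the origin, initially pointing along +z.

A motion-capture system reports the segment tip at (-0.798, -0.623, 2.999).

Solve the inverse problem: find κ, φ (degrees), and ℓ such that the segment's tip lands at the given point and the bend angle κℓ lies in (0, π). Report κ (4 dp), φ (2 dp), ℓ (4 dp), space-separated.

ρ = √(x²+y²) = √(-0.798² + -0.623²) = 1.01239
φ = atan2(y, x) mod 360° = atan2(-0.623, -0.798) = 217.9792°
|p|² = ρ² + z² = 1.01239² + 2.999² = 10.01893
κ = 2ρ / |p|² = 2×1.01239 / 10.01893 = 0.20210
θ = 2·atan2(ρ, z) = 2·atan2(1.01239, 2.999) = 0.65113 rad
ℓ = θ/κ = 0.65113/0.20210 = 3.22188

0.2021 217.98 3.2219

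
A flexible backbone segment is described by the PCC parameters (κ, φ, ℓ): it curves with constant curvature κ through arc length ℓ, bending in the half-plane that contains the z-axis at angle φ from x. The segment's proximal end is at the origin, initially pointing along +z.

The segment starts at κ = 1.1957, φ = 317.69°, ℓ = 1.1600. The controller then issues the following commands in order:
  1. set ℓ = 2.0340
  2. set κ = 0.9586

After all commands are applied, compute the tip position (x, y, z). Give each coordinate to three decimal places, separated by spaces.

1.057 -0.962 0.969

initial: κ=1.1957, φ=317.69°, ℓ=1.1600
cmd 1: set ℓ=2.0340 → (κ,φ,ℓ)=(1.1957,317.69°,2.0340) → tip=(1.0877,-0.9901,0.5449)
cmd 2: set κ=0.9586 → (κ,φ,ℓ)=(0.9586,317.69°,2.0340) → tip=(1.0569,-0.9620,0.9692)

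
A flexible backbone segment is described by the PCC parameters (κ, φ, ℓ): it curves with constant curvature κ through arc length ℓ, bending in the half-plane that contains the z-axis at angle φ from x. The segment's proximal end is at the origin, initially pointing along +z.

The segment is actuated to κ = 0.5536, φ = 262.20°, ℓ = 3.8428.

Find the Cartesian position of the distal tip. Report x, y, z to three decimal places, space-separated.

θ = κ·ℓ = 0.5536 × 3.8428 = 2.12737 rad
ρ = (1 − cos θ)/κ = (1 − -0.52828)/0.5536 = 2.76063
z = sin θ / κ = 0.84907/0.5536 = 1.53372
x = ρ cos φ = 2.76063 × cos(262.20°) = -0.37466
y = ρ sin φ = 2.76063 × sin(262.20°) = -2.73509

-0.375 -2.735 1.534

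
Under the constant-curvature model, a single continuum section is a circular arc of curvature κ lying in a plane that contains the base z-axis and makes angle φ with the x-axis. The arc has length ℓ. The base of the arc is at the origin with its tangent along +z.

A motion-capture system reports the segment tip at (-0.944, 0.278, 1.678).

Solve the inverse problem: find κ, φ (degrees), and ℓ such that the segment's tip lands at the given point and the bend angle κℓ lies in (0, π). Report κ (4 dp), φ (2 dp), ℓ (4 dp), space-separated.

0.5201 163.59 2.0396

ρ = √(x²+y²) = √(-0.944² + 0.278²) = 0.98408
φ = atan2(y, x) mod 360° = atan2(0.278, -0.944) = 163.5907°
|p|² = ρ² + z² = 0.98408² + 1.678² = 3.78410
κ = 2ρ / |p|² = 2×0.98408 / 3.78410 = 0.52011
θ = 2·atan2(ρ, z) = 2·atan2(0.98408, 1.678) = 1.06081 rad
ℓ = θ/κ = 1.06081/0.52011 = 2.03957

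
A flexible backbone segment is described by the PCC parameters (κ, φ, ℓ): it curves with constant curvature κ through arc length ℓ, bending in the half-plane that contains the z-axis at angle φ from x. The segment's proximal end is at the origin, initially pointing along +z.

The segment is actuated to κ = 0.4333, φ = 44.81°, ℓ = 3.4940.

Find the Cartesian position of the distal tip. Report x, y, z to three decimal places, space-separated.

θ = κ·ℓ = 0.4333 × 3.4940 = 1.51395 rad
ρ = (1 − cos θ)/κ = (1 − 0.05682)/0.4333 = 2.17675
z = sin θ / κ = 0.99838/0.4333 = 2.30414
x = ρ cos φ = 2.17675 × cos(44.81°) = 1.54429
y = ρ sin φ = 2.17675 × sin(44.81°) = 1.53408

1.544 1.534 2.304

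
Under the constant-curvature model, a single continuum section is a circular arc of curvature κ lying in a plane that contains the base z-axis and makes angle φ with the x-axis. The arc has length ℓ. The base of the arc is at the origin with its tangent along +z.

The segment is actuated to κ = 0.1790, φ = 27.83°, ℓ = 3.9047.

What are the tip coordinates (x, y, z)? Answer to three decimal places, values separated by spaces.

θ = κ·ℓ = 0.1790 × 3.9047 = 0.69894 rad
ρ = (1 − cos θ)/κ = (1 − 0.76552)/0.1790 = 1.30992
z = sin θ / κ = 0.64341/0.1790 = 3.59446
x = ρ cos φ = 1.30992 × cos(27.83°) = 1.15841
y = ρ sin φ = 1.30992 × sin(27.83°) = 0.61154

1.158 0.612 3.594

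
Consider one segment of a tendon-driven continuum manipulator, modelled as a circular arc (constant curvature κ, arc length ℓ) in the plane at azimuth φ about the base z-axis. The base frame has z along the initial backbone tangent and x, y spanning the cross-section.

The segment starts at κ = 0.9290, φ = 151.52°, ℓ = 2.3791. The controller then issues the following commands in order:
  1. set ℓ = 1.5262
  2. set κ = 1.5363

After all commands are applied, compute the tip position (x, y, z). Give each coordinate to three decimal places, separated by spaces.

initial: κ=0.9290, φ=151.52°, ℓ=2.3791
cmd 1: set ℓ=1.5262 → (κ,φ,ℓ)=(0.9290,151.52°,1.5262) → tip=(-0.8020,0.4351,1.0639)
cmd 2: set κ=1.5363 → (κ,φ,ℓ)=(1.5363,151.52°,1.5262) → tip=(-0.9720,0.5273,0.4655)

-0.972 0.527 0.466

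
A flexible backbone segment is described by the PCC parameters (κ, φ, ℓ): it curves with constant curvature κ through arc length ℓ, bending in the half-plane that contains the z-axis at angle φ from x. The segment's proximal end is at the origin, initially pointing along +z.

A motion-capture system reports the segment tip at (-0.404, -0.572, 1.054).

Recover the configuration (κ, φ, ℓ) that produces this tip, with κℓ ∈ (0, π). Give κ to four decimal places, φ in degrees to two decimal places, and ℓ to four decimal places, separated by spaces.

ρ = √(x²+y²) = √(-0.404² + -0.572²) = 0.70029
φ = atan2(y, x) mod 360° = atan2(-0.572, -0.404) = 234.7667°
|p|² = ρ² + z² = 0.70029² + 1.054² = 1.60132
κ = 2ρ / |p|² = 2×0.70029 / 1.60132 = 0.87464
θ = 2·atan2(ρ, z) = 2·atan2(0.70029, 1.054) = 1.17287 rad
ℓ = θ/κ = 1.17287/0.87464 = 1.34098

0.8746 234.77 1.3410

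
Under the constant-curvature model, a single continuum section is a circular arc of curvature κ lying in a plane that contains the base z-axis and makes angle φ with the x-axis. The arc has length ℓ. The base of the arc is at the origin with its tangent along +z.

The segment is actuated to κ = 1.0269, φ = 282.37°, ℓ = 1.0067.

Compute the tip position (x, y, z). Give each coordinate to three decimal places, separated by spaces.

0.102 -0.465 0.837

θ = κ·ℓ = 1.0269 × 1.0067 = 1.03378 rad
ρ = (1 − cos θ)/κ = (1 − 0.51157)/1.0269 = 0.47563
z = sin θ / κ = 0.85924/1.0269 = 0.83673
x = ρ cos φ = 0.47563 × cos(282.37°) = 0.10189
y = ρ sin φ = 0.47563 × sin(282.37°) = -0.46459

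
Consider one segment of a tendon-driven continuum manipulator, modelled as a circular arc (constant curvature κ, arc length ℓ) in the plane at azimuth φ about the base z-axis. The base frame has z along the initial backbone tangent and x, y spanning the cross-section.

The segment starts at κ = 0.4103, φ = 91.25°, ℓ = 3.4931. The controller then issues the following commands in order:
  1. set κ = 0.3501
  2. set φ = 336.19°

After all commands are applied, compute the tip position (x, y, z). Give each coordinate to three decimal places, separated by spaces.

initial: κ=0.4103, φ=91.25°, ℓ=3.4931
cmd 1: set κ=0.3501 → (κ,φ,ℓ)=(0.3501,91.25°,3.4931) → tip=(-0.0411,1.8822,2.6852)
cmd 2: set φ=336.19° → (κ,φ,ℓ)=(0.3501,336.19°,3.4931) → tip=(1.7224,-0.7600,2.6852)

1.722 -0.760 2.685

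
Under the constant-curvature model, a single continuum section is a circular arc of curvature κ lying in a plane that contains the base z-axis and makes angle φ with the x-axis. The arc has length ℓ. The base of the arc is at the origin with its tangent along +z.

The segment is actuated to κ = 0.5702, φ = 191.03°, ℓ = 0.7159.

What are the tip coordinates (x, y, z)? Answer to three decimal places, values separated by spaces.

θ = κ·ℓ = 0.5702 × 0.7159 = 0.40821 rad
ρ = (1 − cos θ)/κ = (1 − 0.91783)/0.5702 = 0.14410
z = sin θ / κ = 0.39696/0.5702 = 0.69618
x = ρ cos φ = 0.14410 × cos(191.03°) = -0.14144
y = ρ sin φ = 0.14410 × sin(191.03°) = -0.02757

-0.141 -0.028 0.696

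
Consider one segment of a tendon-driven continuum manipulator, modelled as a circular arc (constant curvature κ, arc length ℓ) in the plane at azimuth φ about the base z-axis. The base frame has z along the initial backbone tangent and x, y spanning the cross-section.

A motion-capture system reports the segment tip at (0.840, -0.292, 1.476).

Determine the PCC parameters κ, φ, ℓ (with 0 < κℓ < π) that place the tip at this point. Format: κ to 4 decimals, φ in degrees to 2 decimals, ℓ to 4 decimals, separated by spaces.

ρ = √(x²+y²) = √(0.840² + -0.292²) = 0.88931
φ = atan2(y, x) mod 360° = atan2(-0.292, 0.840) = 340.8316°
|p|² = ρ² + z² = 0.88931² + 1.476² = 2.96944
κ = 2ρ / |p|² = 2×0.88931 / 2.96944 = 0.59897
θ = 2·atan2(ρ, z) = 2·atan2(0.88931, 1.476) = 1.08453 rad
ℓ = θ/κ = 1.08453/0.59897 = 1.81065

0.5990 340.83 1.8106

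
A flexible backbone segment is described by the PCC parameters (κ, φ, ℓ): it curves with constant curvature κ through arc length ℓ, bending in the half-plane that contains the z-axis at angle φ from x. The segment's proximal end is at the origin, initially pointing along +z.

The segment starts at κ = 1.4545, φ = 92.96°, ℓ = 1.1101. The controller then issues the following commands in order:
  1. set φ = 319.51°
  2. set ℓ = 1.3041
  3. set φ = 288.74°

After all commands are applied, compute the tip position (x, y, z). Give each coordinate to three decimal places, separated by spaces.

initial: κ=1.4545, φ=92.96°, ℓ=1.1101
cmd 1: set φ=319.51° → (κ,φ,ℓ)=(1.4545,319.51°,1.1101) → tip=(0.5458,-0.4660,0.6869)
cmd 2: set ℓ=1.3041 → (κ,φ,ℓ)=(1.4545,319.51°,1.3041) → tip=(0.6903,-0.5894,0.6513)
cmd 3: set φ=288.74° → (κ,φ,ℓ)=(1.4545,288.74°,1.3041) → tip=(0.2916,-0.8596,0.6513)

0.292 -0.860 0.651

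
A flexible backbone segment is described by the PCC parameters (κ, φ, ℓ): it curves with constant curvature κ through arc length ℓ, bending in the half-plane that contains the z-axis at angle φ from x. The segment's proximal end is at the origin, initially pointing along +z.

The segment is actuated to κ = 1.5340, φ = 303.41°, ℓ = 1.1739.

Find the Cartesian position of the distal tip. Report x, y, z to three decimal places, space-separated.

θ = κ·ℓ = 1.5340 × 1.1739 = 1.80076 rad
ρ = (1 − cos θ)/κ = (1 − -0.22794)/1.5340 = 0.80049
z = sin θ / κ = 0.97367/1.5340 = 0.63473
x = ρ cos φ = 0.80049 × cos(303.41°) = 0.44077
y = ρ sin φ = 0.80049 × sin(303.41°) = -0.66821

0.441 -0.668 0.635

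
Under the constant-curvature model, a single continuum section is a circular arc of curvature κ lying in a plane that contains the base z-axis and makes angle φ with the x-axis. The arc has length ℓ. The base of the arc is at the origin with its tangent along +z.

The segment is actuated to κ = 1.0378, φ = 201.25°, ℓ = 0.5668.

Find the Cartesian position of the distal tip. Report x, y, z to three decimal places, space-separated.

θ = κ·ℓ = 1.0378 × 0.5668 = 0.58823 rad
ρ = (1 − cos θ)/κ = (1 − 0.83193)/1.0378 = 0.16195
z = sin θ / κ = 0.55489/1.0378 = 0.53467
x = ρ cos φ = 0.16195 × cos(201.25°) = -0.15094
y = ρ sin φ = 0.16195 × sin(201.25°) = -0.05870

-0.151 -0.059 0.535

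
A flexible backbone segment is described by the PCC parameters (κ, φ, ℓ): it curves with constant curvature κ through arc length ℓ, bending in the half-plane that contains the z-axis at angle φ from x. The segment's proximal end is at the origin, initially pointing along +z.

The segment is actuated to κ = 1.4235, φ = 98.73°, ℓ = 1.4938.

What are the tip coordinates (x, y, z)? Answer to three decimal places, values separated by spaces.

θ = κ·ℓ = 1.4235 × 1.4938 = 2.12642 rad
ρ = (1 − cos θ)/κ = (1 − -0.52748)/1.4235 = 1.07304
z = sin θ / κ = 0.84957/1.4235 = 0.59682
x = ρ cos φ = 1.07304 × cos(98.73°) = -0.16286
y = ρ sin φ = 1.07304 × sin(98.73°) = 1.06061

-0.163 1.061 0.597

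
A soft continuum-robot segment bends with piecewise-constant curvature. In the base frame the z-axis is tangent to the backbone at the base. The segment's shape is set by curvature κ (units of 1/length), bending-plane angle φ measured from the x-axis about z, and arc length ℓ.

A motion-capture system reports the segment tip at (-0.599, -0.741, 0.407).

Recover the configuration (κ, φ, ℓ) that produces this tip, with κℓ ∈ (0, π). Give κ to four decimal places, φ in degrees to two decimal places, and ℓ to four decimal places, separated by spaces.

ρ = √(x²+y²) = √(-0.599² + -0.741²) = 0.95283
φ = atan2(y, x) mod 360° = atan2(-0.741, -0.599) = 231.0491°
|p|² = ρ² + z² = 0.95283² + 0.407² = 1.07353
κ = 2ρ / |p|² = 2×0.95283 / 1.07353 = 1.77513
θ = 2·atan2(ρ, z) = 2·atan2(0.95283, 0.407) = 2.33421 rad
ℓ = θ/κ = 2.33421/1.77513 = 1.31495

1.7751 231.05 1.3150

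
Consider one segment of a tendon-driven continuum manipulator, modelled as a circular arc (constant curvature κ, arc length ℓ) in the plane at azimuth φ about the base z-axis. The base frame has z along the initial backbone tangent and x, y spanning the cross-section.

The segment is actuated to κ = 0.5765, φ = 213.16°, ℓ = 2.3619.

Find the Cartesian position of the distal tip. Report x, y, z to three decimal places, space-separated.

θ = κ·ℓ = 0.5765 × 2.3619 = 1.36164 rad
ρ = (1 − cos θ)/κ = (1 − 0.20764)/0.5765 = 1.37443
z = sin θ / κ = 0.97821/0.5765 = 1.69680
x = ρ cos φ = 1.37443 × cos(213.16°) = -1.15060
y = ρ sin φ = 1.37443 × sin(213.16°) = -0.75179

-1.151 -0.752 1.697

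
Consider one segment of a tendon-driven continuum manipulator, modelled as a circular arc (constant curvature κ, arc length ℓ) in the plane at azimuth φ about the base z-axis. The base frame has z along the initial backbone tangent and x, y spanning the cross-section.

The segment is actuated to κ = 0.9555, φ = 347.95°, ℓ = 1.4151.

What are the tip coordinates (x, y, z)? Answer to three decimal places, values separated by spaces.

0.801 -0.171 1.022

θ = κ·ℓ = 0.9555 × 1.4151 = 1.35213 rad
ρ = (1 − cos θ)/κ = (1 − 0.21693)/0.9555 = 0.81954
z = sin θ / κ = 0.97619/0.9555 = 1.02165
x = ρ cos φ = 0.81954 × cos(347.95°) = 0.80148
y = ρ sin φ = 0.81954 × sin(347.95°) = -0.17109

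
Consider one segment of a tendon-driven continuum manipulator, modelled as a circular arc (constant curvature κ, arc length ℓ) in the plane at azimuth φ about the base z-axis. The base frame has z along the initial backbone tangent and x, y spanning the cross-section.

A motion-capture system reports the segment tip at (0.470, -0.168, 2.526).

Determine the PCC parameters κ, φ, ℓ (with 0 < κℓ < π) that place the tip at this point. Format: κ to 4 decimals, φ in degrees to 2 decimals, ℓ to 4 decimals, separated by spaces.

ρ = √(x²+y²) = √(0.470² + -0.168²) = 0.49912
φ = atan2(y, x) mod 360° = atan2(-0.168, 0.470) = 340.3307°
|p|² = ρ² + z² = 0.49912² + 2.526² = 6.62980
κ = 2ρ / |p|² = 2×0.49912 / 6.62980 = 0.15057
θ = 2·atan2(ρ, z) = 2·atan2(0.49912, 2.526) = 0.39016 rad
ℓ = θ/κ = 0.39016/0.15057 = 2.59124

0.1506 340.33 2.5912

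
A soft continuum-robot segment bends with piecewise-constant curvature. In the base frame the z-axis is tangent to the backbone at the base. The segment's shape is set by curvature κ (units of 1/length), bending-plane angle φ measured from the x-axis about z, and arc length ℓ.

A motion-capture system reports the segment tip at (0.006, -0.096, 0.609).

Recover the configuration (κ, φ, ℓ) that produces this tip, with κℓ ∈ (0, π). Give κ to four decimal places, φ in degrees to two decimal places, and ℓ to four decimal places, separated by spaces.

0.5061 273.58 0.6191

ρ = √(x²+y²) = √(0.006² + -0.096²) = 0.09619
φ = atan2(y, x) mod 360° = atan2(-0.096, 0.006) = 273.5763°
|p|² = ρ² + z² = 0.09619² + 0.609² = 0.38013
κ = 2ρ / |p|² = 2×0.09619 / 0.38013 = 0.50607
θ = 2·atan2(ρ, z) = 2·atan2(0.09619, 0.609) = 0.31330 rad
ℓ = θ/κ = 0.31330/0.50607 = 0.61908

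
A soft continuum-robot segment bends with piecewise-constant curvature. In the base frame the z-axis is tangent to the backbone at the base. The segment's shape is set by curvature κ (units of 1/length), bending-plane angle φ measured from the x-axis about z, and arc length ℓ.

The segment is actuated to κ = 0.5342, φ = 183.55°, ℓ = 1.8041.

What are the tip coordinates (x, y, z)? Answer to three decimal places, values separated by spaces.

θ = κ·ℓ = 0.5342 × 1.8041 = 0.96375 rad
ρ = (1 − cos θ)/κ = (1 − 0.57044)/0.5342 = 0.80411
z = sin θ / κ = 0.82134/0.5342 = 1.53751
x = ρ cos φ = 0.80411 × cos(183.55°) = -0.80257
y = ρ sin φ = 0.80411 × sin(183.55°) = -0.04979

-0.803 -0.050 1.538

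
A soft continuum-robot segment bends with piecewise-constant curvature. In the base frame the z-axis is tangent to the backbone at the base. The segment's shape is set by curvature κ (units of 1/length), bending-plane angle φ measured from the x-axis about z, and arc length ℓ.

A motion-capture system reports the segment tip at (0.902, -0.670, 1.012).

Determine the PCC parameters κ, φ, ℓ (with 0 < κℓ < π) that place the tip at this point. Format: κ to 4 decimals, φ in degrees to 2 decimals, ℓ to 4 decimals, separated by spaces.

0.9828 323.40 1.7046

ρ = √(x²+y²) = √(0.902² + -0.670²) = 1.12361
φ = atan2(y, x) mod 360° = atan2(-0.670, 0.902) = 323.3953°
|p|² = ρ² + z² = 1.12361² + 1.012² = 2.28665
κ = 2ρ / |p|² = 2×1.12361 / 2.28665 = 0.98276
θ = 2·atan2(ρ, z) = 2·atan2(1.12361, 1.012) = 1.67523 rad
ℓ = θ/κ = 1.67523/0.98276 = 1.70462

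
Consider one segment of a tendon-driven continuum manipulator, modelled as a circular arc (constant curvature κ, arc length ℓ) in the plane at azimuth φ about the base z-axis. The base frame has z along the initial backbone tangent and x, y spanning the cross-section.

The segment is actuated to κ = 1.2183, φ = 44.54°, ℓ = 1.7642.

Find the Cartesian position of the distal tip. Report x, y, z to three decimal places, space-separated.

θ = κ·ℓ = 1.2183 × 1.7642 = 2.14932 rad
ρ = (1 − cos θ)/κ = (1 − -0.54679)/1.2183 = 1.26963
z = sin θ / κ = 0.83727/1.2183 = 0.68724
x = ρ cos φ = 1.26963 × cos(44.54°) = 0.90494
y = ρ sin φ = 1.26963 × sin(44.54°) = 0.89053

0.905 0.891 0.687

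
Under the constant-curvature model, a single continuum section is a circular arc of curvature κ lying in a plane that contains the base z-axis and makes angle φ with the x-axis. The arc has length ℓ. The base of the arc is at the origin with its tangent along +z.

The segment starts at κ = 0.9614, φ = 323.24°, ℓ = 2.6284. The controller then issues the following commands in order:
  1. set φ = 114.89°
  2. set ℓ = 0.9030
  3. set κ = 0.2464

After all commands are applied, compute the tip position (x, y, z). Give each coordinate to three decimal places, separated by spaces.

-0.042 0.091 0.896

initial: κ=0.9614, φ=323.24°, ℓ=2.6284
cmd 1: set φ=114.89° → (κ,φ,ℓ)=(0.9614,114.89°,2.6284) → tip=(-0.7954,1.7144,0.5998)
cmd 2: set ℓ=0.9030 → (κ,φ,ℓ)=(0.9614,114.89°,0.9030) → tip=(-0.1549,0.3338,0.7938)
cmd 3: set κ=0.2464 → (κ,φ,ℓ)=(0.2464,114.89°,0.9030) → tip=(-0.0421,0.0908,0.8956)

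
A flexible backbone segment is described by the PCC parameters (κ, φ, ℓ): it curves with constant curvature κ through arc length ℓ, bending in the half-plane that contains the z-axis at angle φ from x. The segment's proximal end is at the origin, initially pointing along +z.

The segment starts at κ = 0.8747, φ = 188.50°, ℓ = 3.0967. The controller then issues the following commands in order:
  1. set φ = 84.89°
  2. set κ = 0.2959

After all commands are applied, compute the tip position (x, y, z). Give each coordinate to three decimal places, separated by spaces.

initial: κ=0.8747, φ=188.50°, ℓ=3.0967
cmd 1: set φ=84.89° → (κ,φ,ℓ)=(0.8747,84.89°,3.0967) → tip=(0.1943,2.1724,0.4796)
cmd 2: set κ=0.2959 → (κ,φ,ℓ)=(0.2959,84.89°,3.0967) → tip=(0.1178,1.3170,2.6812)

0.118 1.317 2.681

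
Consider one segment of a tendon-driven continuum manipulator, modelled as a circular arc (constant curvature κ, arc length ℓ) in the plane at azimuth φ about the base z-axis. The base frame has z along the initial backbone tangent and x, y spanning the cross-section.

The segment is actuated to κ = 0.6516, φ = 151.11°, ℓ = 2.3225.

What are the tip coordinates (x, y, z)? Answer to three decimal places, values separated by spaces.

-1.267 0.699 1.532

θ = κ·ℓ = 0.6516 × 2.3225 = 1.51334 rad
ρ = (1 − cos θ)/κ = (1 − 0.05742)/0.6516 = 1.44656
z = sin θ / κ = 0.99835/0.6516 = 1.53215
x = ρ cos φ = 1.44656 × cos(151.11°) = -1.26653
y = ρ sin φ = 1.44656 × sin(151.11°) = 0.69887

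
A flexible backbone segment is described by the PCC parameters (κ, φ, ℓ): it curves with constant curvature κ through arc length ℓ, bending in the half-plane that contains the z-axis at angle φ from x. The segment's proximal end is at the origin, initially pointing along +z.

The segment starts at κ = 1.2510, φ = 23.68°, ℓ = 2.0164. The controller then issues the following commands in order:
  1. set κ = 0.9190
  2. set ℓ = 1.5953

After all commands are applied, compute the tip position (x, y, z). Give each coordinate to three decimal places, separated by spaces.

0.892 0.391 1.082

initial: κ=1.2510, φ=23.68°, ℓ=2.0164
cmd 1: set κ=0.9190 → (κ,φ,ℓ)=(0.9190,23.68°,2.0164) → tip=(1.2741,0.5588,1.0451)
cmd 2: set ℓ=1.5953 → (κ,φ,ℓ)=(0.9190,23.68°,1.5953) → tip=(0.8924,0.3913,1.0822)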